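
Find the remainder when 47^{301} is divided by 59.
By Fermat: 47^{58} ≡ 1 (mod 59). 301 = 5×58 + 11. So 47^{301} ≡ 47^{11} ≡ 56 (mod 59)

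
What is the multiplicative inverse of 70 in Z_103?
70^(-1) ≡ 78 (mod 103). Verification: 70 × 78 = 5460 ≡ 1 (mod 103)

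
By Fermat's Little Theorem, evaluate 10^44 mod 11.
By Fermat: 10^{10} ≡ 1 (mod 11). 44 = 4×10 + 4. So 10^{44} ≡ 10^{4} ≡ 1 (mod 11)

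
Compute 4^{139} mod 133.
123

Using successive squaring:
Binary expansion of 139: 10001011
Powers of 4 mod 133 (each is the square of the previous):
  4^1 ≡ 4 (mod 133)
  4^2 ≡ 4² = 16 ≡ 16 (mod 133)
  4^4 ≡ 16² = 256 ≡ 123 (mod 133)
  4^8 ≡ 123² = 15129 ≡ 100 (mod 133)
  4^16 ≡ 100² = 10000 ≡ 25 (mod 133)
  4^32 ≡ 25² = 625 ≡ 93 (mod 133)
  4^64 ≡ 93² = 8649 ≡ 4 (mod 133)
  4^128 ≡ 4² = 16 ≡ 16 (mod 133)
139 = 128 + 8 + 2 + 1, so 4^139 = 4^128 × 4^8 × 4^2 × 4^1 ≡ 16 × 100 × 16 × 4 (mod 133)
Multiplying step by step:
  16 × 100 = 1600 ≡ 4 (mod 133)
  4 × 16 = 64 ≡ 64 (mod 133)
  64 × 4 = 256 ≡ 123 (mod 133)
Result: 4^139 ≡ 123 (mod 133)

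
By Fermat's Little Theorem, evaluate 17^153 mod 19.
By Fermat: 17^{18} ≡ 1 (mod 19). 153 = 8×18 + 9. So 17^{153} ≡ 17^{9} ≡ 1 (mod 19)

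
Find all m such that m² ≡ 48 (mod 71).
The square roots of 48 mod 71 are 30 and 41. Verify: 30² = 900 ≡ 48 (mod 71)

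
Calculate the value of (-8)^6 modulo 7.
(-8) ≡ 6 (mod 7). 6 = 4 + 2 (binary 110). Repeated squaring mod 7: 6^1 ≡ 6; 6^2 ≡ 6² = 36 ≡ 1; 6^4 ≡ 1² = 1 ≡ 1. Multiply: (-8)^6 ≡ 6^4 × 6^2 ≡ 1 × 1 (mod 7): 1 × 1 = 1 ≡ 1. So (-8)^6 ≡ 1 (mod 7).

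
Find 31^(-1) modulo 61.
2

Using Extended Euclidean Algorithm:
gcd(31, 61) = 1
Bezout coefficients: 31 × 2 + 61 × -1 = 1
So 31 × 2 ≡ 1 (mod 61)
The inverse is 2 mod 61 = 2
Verification: 31 × 2 = 62 = 1 × 61 + 1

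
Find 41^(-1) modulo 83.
81

Using Extended Euclidean Algorithm:
gcd(41, 83) = 1
Bezout coefficients: 41 × -2 + 83 × 1 = 1
So 41 × -2 ≡ 1 (mod 83)
The inverse is -2 mod 83 = 81
Verification: 41 × 81 = 3321 = 40 × 83 + 1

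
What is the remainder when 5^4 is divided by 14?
4 = 4 (binary 100). Repeated squaring mod 14: 5^1 ≡ 5; 5^2 ≡ 5² = 25 ≡ 11; 5^4 ≡ 11² = 121 ≡ 9. So 5^4 ≡ 9 (mod 14).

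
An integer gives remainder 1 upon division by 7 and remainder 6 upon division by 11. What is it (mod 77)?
M = 7 × 11 = 77. M₁ = 11, y₁ ≡ 2 (mod 7). M₂ = 7, y₂ ≡ 8 (mod 11). x = 1×11×2 + 6×7×8 ≡ 50 (mod 77). The smallest positive such number is 50.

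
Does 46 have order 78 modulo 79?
p - 1 = 78 has prime divisors 2, 3, 13. Check 46^(78/q) mod 79 for each: 46^(78/2) = 46^39 ≡ 1, 46^(78/3) = 46^26 ≡ 1, 46^(78/13) = 46^6 ≡ 64 (mod 79). Since 46^39 ≡ 1 (mod 79), the order of 46 divides 39 (in fact the order is 13) ≠ 78, so it is not a primitive root.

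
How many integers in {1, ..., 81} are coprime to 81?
54

Prime factorization: 81 = 3^4
Using the formula φ(n) = n × Π(1 - 1/p) for each prime factor p:
φ(81) = 81 × (1 - 1/3)
φ(81) = 54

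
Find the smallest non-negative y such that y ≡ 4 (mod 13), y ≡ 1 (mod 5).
56

Using the Chinese Remainder Theorem:
M = product of moduli = 65
For equation 1: M_1 = 5, 5 ≡ 5 (mod 13), inverse of 5 mod 13 is 8 (check: 5 × 8 = 40 ≡ 1 (mod 13))
For equation 2: M_2 = 13, 13 ≡ 3 (mod 5), inverse of 13 mod 5 is 2 (check: 3 × 2 = 6 ≡ 1 (mod 5))
Combine: y ≡ Σ r_i×M_i×(M_i⁻¹ mod m_i) = 4×5×8 + 1×13×2 = 160 + 26 = 186
186 mod 65 = 56
y ≡ 56 (mod 65)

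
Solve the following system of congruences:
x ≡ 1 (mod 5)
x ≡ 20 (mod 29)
136

Using the Chinese Remainder Theorem:
M = product of moduli = 145
For equation 1: M_1 = 29, 29 ≡ 4 (mod 5), inverse of 29 mod 5 is 4 (check: 4 × 4 = 16 ≡ 1 (mod 5))
For equation 2: M_2 = 5, 5 ≡ 5 (mod 29), inverse of 5 mod 29 is 6 (check: 5 × 6 = 30 ≡ 1 (mod 29))
Combine: x ≡ Σ r_i×M_i×(M_i⁻¹ mod m_i) = 1×29×4 + 20×5×6 = 116 + 600 = 716
716 mod 145 = 136
x ≡ 136 (mod 145)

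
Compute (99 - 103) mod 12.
8

(99 - 103) = -4
-4 mod 12 = 8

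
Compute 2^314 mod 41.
Using Fermat: 2^{40} ≡ 1 (mod 41). 314 ≡ 34 (mod 40). So 2^{314} ≡ 2^{34} ≡ 25 (mod 41)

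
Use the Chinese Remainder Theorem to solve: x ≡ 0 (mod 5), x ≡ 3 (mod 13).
M = 5 × 13 = 65. M₁ = 13, y₁ ≡ 2 (mod 5). M₂ = 5, y₂ ≡ 8 (mod 13). x = 0×13×2 + 3×5×8 ≡ 55 (mod 65)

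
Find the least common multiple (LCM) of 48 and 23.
1104

First find GCD(48, 23) using the Euclidean algorithm:
48 = 2 × 23 + 2
23 = 11 × 2 + 1
2 = 2 × 1 + 0
GCD(48, 23) = 1

LCM formula: LCM(a, b) = (a × b) / GCD(a, b)
LCM(48, 23) = (48 × 23) / 1
LCM(48, 23) = 1104 / 1
LCM(48, 23) = 1104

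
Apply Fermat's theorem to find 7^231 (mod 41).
By Fermat: 7^{40} ≡ 1 (mod 41). 231 = 5×40 + 31. So 7^{231} ≡ 7^{31} ≡ 19 (mod 41)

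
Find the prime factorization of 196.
2^2 × 7^2

Divide by primes starting from smallest:
196 ÷ 2 = 98
98 ÷ 2 = 49
49 ÷ 7 = 7
7 ÷ 7 = 1

196 = 2^2 × 7^2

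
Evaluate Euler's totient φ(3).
2

Prime factorization: 3 = 3
Using the formula φ(n) = n × Π(1 - 1/p) for each prime factor p:
φ(3) = 3 × (1 - 1/3)
φ(3) = 2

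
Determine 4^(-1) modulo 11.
4^(-1) ≡ 3 (mod 11). Verification: 4 × 3 = 12 ≡ 1 (mod 11)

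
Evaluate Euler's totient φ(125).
100

Prime factorization: 125 = 5^3
Using the formula φ(n) = n × Π(1 - 1/p) for each prime factor p:
φ(125) = 125 × (1 - 1/5)
φ(125) = 100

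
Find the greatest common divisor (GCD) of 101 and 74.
1

Using the Euclidean algorithm:
101 = 1 × 74 + 27
74 = 2 × 27 + 20
27 = 1 × 20 + 7
20 = 2 × 7 + 6
7 = 1 × 6 + 1
6 = 6 × 1 + 0

GCD(101, 74) = 1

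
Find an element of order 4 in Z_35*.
22 has order 4 mod 35 since 22^{4} ≡ 1 (mod 35) and no smaller power works.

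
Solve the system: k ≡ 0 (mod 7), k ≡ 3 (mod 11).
M = 7 × 11 = 77. M₁ = 11, y₁ ≡ 2 (mod 7). M₂ = 7, y₂ ≡ 8 (mod 11). k = 0×11×2 + 3×7×8 ≡ 14 (mod 77)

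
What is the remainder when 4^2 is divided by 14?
2 = 2 (binary 10). Repeated squaring mod 14: 4^1 ≡ 4; 4^2 ≡ 4² = 16 ≡ 2. So 4^2 ≡ 2 (mod 14).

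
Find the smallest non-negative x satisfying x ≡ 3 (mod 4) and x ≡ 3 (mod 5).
M = 4 × 5 = 20. M₁ = 5, y₁ ≡ 1 (mod 4). M₂ = 4, y₂ ≡ 4 (mod 5). x = 3×5×1 + 3×4×4 ≡ 3 (mod 20)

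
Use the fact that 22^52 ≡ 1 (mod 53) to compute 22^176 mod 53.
By Fermat: 22^{52} ≡ 1 (mod 53). 176 = 3×52 + 20. So 22^{176} ≡ 22^{20} ≡ 36 (mod 53)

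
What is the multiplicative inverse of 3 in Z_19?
13

Using Extended Euclidean Algorithm:
gcd(3, 19) = 1
Bezout coefficients: 3 × -6 + 19 × 1 = 1
So 3 × -6 ≡ 1 (mod 19)
The inverse is -6 mod 19 = 13
Verification: 3 × 13 = 39 = 2 × 19 + 1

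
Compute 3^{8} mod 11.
5

Using successive squaring:
Binary expansion of 8: 1000
Powers of 3 mod 11 (each is the square of the previous):
  3^1 ≡ 3 (mod 11)
  3^2 ≡ 3² = 9 ≡ 9 (mod 11)
  3^4 ≡ 9² = 81 ≡ 4 (mod 11)
  3^8 ≡ 4² = 16 ≡ 5 (mod 11)
8 is a power of 2, so 3^8 is the last square: ≡ 5 (mod 11)
Result: 3^8 ≡ 5 (mod 11)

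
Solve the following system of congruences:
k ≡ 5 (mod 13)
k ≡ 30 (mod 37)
252

Using the Chinese Remainder Theorem:
M = product of moduli = 481
For equation 1: M_1 = 37, 37 ≡ 11 (mod 13), inverse of 37 mod 13 is 6 (check: 11 × 6 = 66 ≡ 1 (mod 13))
For equation 2: M_2 = 13, 13 ≡ 13 (mod 37), inverse of 13 mod 37 is 20 (check: 13 × 20 = 260 ≡ 1 (mod 37))
Combine: k ≡ Σ r_i×M_i×(M_i⁻¹ mod m_i) = 5×37×6 + 30×13×20 = 1110 + 7800 = 8910
8910 mod 481 = 252
k ≡ 252 (mod 481)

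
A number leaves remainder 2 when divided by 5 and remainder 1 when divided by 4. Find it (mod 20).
M = 5 × 4 = 20. M₁ = 4, y₁ ≡ 4 (mod 5). M₂ = 5, y₂ ≡ 1 (mod 4). t = 2×4×4 + 1×5×1 ≡ 17 (mod 20)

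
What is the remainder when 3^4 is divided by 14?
4 = 4 (binary 100). Repeated squaring mod 14: 3^1 ≡ 3; 3^2 ≡ 3² = 9 ≡ 9; 3^4 ≡ 9² = 81 ≡ 11. So 3^4 ≡ 11 (mod 14).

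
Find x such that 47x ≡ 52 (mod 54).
8

Since gcd(47, 54) = 1 divides 52, a solution exists.
Multiply both sides by the inverse of 47 mod 54:
  47^(-1) mod 54 = 23
  x ≡ 23 × 52 ≡ 1196 ≡ 8 (mod 54)
Verification: 47 × 8 = 376 = 6 × 54 + 52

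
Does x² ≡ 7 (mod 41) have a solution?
By Euler's criterion: 7^{20} ≡ 40 (mod 41). Since this equals -1 (≡ 40), 7 is not a QR.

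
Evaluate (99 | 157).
(99/157) = 99^{78} mod 157 = 1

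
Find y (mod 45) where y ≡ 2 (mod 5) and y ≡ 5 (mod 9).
M = 5 × 9 = 45. M₁ = 9, y₁ ≡ 4 (mod 5). M₂ = 5, y₂ ≡ 2 (mod 9). y = 2×9×4 + 5×5×2 ≡ 32 (mod 45)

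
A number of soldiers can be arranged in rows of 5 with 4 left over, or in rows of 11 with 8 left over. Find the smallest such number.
M = 5 × 11 = 55. M₁ = 11, y₁ ≡ 1 (mod 5). M₂ = 5, y₂ ≡ 9 (mod 11). n = 4×11×1 + 8×5×9 ≡ 19 (mod 55). The smallest positive such number is 19.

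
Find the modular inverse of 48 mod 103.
48^(-1) ≡ 88 (mod 103). Verification: 48 × 88 = 4224 ≡ 1 (mod 103)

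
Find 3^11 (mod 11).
Using Fermat: 3^{10} ≡ 1 (mod 11). 11 ≡ 1 (mod 10). So 3^{11} ≡ 3^{1} ≡ 3 (mod 11)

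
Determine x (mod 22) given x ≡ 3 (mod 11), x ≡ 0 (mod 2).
14

Using the Chinese Remainder Theorem:
M = product of moduli = 22
For equation 1: M_1 = 2, 2 ≡ 2 (mod 11), inverse of 2 mod 11 is 6 (check: 2 × 6 = 12 ≡ 1 (mod 11))
For equation 2: M_2 = 11, 11 ≡ 1 (mod 2), inverse of 11 mod 2 is 1 (check: 1 × 1 = 1 ≡ 1 (mod 2))
Combine: x ≡ Σ r_i×M_i×(M_i⁻¹ mod m_i) = 3×2×6 + 0×11×1 = 36 + 0 = 36
36 mod 22 = 14
x ≡ 14 (mod 22)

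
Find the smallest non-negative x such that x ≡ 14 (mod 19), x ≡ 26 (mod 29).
432

Using the Chinese Remainder Theorem:
M = product of moduli = 551
For equation 1: M_1 = 29, 29 ≡ 10 (mod 19), inverse of 29 mod 19 is 2 (check: 10 × 2 = 20 ≡ 1 (mod 19))
For equation 2: M_2 = 19, 19 ≡ 19 (mod 29), inverse of 19 mod 29 is 26 (check: 19 × 26 = 494 ≡ 1 (mod 29))
Combine: x ≡ Σ r_i×M_i×(M_i⁻¹ mod m_i) = 14×29×2 + 26×19×26 = 812 + 12844 = 13656
13656 mod 551 = 432
x ≡ 432 (mod 551)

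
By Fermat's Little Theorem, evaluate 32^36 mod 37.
By Fermat's Little Theorem, 32^{36} ≡ 1 (mod 37) since 37 is prime and gcd(32, 37) = 1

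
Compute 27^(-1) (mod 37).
11

Using Extended Euclidean Algorithm:
gcd(27, 37) = 1
Bezout coefficients: 27 × 11 + 37 × -8 = 1
So 27 × 11 ≡ 1 (mod 37)
The inverse is 11 mod 37 = 11
Verification: 27 × 11 = 297 = 8 × 37 + 1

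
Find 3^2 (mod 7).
2 = 2 (binary 10). Repeated squaring mod 7: 3^1 ≡ 3; 3^2 ≡ 3² = 9 ≡ 2. So 3^2 ≡ 2 (mod 7).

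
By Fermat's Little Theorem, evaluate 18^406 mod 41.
By Fermat: 18^{40} ≡ 1 (mod 41). 406 ≡ 6 (mod 40). So 18^{406} ≡ 18^{6} ≡ 18 (mod 41)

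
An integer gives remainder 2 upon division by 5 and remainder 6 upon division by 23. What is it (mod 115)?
M = 5 × 23 = 115. M₁ = 23, y₁ ≡ 2 (mod 5). M₂ = 5, y₂ ≡ 14 (mod 23). n = 2×23×2 + 6×5×14 ≡ 52 (mod 115). The smallest positive such number is 52.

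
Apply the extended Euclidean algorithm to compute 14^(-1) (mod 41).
Extended GCD: 14(3) + 41(-1) = 1. So 14^(-1) ≡ 3 ≡ 3 (mod 41). Verify: 14 × 3 = 42 ≡ 1 (mod 41)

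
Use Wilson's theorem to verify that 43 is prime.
(42)! mod 43 = 42. Since this equals -1 (mod 43), Wilson confirms 43 is prime.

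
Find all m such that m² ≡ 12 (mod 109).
The square roots of 12 mod 109 are 11 and 98. Verify: 11² = 121 ≡ 12 (mod 109)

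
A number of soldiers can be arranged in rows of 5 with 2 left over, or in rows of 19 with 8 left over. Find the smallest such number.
M = 5 × 19 = 95. M₁ = 19, y₁ ≡ 4 (mod 5). M₂ = 5, y₂ ≡ 4 (mod 19). m = 2×19×4 + 8×5×4 ≡ 27 (mod 95). The smallest positive such number is 27.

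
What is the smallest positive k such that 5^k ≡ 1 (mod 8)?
Powers of 5 mod 8: 5^1≡5, 5^2≡1. Order = 2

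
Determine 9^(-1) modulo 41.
9^(-1) ≡ 32 (mod 41). Verification: 9 × 32 = 288 ≡ 1 (mod 41)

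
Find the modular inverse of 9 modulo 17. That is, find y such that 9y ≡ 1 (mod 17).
2

Using Extended Euclidean Algorithm:
gcd(9, 17) = 1
Bezout coefficients: 9 × 2 + 17 × -1 = 1
So 9 × 2 ≡ 1 (mod 17)
The inverse is 2 mod 17 = 2
Verification: 9 × 2 = 18 = 1 × 17 + 1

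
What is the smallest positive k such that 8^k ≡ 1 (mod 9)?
Powers of 8 mod 9: 8^1≡8, 8^2≡1. Order = 2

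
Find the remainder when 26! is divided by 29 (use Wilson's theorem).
(28)! = (26)! × (27) × (28) ≡ -1 (mod 29). So (26)! ≡ -1 × [(28)(27)]^(-1) ≡ 14 (mod 29)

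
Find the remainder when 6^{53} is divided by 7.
By Fermat: 6^{6} ≡ 1 (mod 7). 53 = 8×6 + 5. So 6^{53} ≡ 6^{5} ≡ 6 (mod 7)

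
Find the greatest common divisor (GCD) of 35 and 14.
7

Using the Euclidean algorithm:
35 = 2 × 14 + 7
14 = 2 × 7 + 0

GCD(35, 14) = 7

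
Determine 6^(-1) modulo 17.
6^(-1) ≡ 3 (mod 17). Verification: 6 × 3 = 18 ≡ 1 (mod 17)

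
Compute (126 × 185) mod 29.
23

(126 × 185) = 23310
23310 mod 29 = 23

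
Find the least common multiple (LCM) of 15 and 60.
60

First find GCD(15, 60) using the Euclidean algorithm:
15 = 0 × 60 + 15
60 = 4 × 15 + 0
GCD(15, 60) = 15

LCM formula: LCM(a, b) = (a × b) / GCD(a, b)
LCM(15, 60) = (15 × 60) / 15
LCM(15, 60) = 900 / 15
LCM(15, 60) = 60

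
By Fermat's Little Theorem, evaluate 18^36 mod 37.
By Fermat's Little Theorem, 18^{36} ≡ 1 (mod 37) since 37 is prime and gcd(18, 37) = 1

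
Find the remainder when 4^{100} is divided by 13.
By Fermat: 4^{12} ≡ 1 (mod 13). 100 = 8×12 + 4. So 4^{100} ≡ 4^{4} ≡ 9 (mod 13)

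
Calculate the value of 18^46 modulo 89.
Using repeated squaring. 46 = 32 + 8 + 4 + 2 (binary 101110). Repeated squaring mod 89: 18^1 ≡ 18; 18^2 ≡ 18² = 324 ≡ 57; 18^4 ≡ 57² = 3249 ≡ 45; 18^8 ≡ 45² = 2025 ≡ 67; 18^16 ≡ 67² = 4489 ≡ 39; 18^32 ≡ 39² = 1521 ≡ 8. Multiply: 18^46 = 18^32 × 18^8 × 18^4 × 18^2 ≡ 8 × 67 × 45 × 57 (mod 89): 8 × 67 = 536 ≡ 2; 2 × 45 = 90 ≡ 1; 1 × 57 = 57 ≡ 57. So 18^46 ≡ 57 (mod 89).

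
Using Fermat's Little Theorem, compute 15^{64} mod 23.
9

By Fermat's Little Theorem, a^(p-1) ≡ 1 (mod p) for prime p and gcd(a, p) = 1
Here p = 23, so 15^22 ≡ 1 (mod 23)
We can reduce the exponent: 64 mod 22 = 20
So 15^64 ≡ 15^20 (mod 23)
Computing: 15^20 mod 23 = 9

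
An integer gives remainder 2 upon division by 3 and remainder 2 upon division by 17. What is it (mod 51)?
M = 3 × 17 = 51. M₁ = 17, y₁ ≡ 2 (mod 3). M₂ = 3, y₂ ≡ 6 (mod 17). t = 2×17×2 + 2×3×6 ≡ 2 (mod 51). The smallest positive such number is 2.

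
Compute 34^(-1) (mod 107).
34^(-1) ≡ 85 (mod 107). Verification: 34 × 85 = 2890 ≡ 1 (mod 107)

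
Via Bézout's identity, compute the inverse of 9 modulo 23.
Extended GCD: 9(-5) + 23(2) = 1. So 9^(-1) ≡ 18 ≡ 18 (mod 23). Verify: 9 × 18 = 162 ≡ 1 (mod 23)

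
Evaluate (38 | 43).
(38/43) = 38^{21} mod 43 = 1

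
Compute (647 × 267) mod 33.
27

(647 × 267) = 172749
172749 mod 33 = 27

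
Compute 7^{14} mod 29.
1

Using successive squaring:
Binary expansion of 14: 1110
Powers of 7 mod 29 (each is the square of the previous):
  7^1 ≡ 7 (mod 29)
  7^2 ≡ 7² = 49 ≡ 20 (mod 29)
  7^4 ≡ 20² = 400 ≡ 23 (mod 29)
  7^8 ≡ 23² = 529 ≡ 7 (mod 29)
14 = 8 + 4 + 2, so 7^14 = 7^8 × 7^4 × 7^2 ≡ 7 × 23 × 20 (mod 29)
Multiplying step by step:
  7 × 23 = 161 ≡ 16 (mod 29)
  16 × 20 = 320 ≡ 1 (mod 29)
Result: 7^14 ≡ 1 (mod 29)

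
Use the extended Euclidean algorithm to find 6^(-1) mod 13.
Extended GCD: 6(-2) + 13(1) = 1. So 6^(-1) ≡ 11 ≡ 11 (mod 13). Verify: 6 × 11 = 66 ≡ 1 (mod 13)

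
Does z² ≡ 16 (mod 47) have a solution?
By Euler's criterion: 16^{23} ≡ 1 (mod 47). Since this equals 1, 16 is a QR.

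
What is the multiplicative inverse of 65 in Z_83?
23

Using Extended Euclidean Algorithm:
gcd(65, 83) = 1
Bezout coefficients: 65 × 23 + 83 × -18 = 1
So 65 × 23 ≡ 1 (mod 83)
The inverse is 23 mod 83 = 23
Verification: 65 × 23 = 1495 = 18 × 83 + 1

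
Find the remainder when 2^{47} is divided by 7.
By Fermat: 2^{6} ≡ 1 (mod 7). 47 = 7×6 + 5. So 2^{47} ≡ 2^{5} ≡ 4 (mod 7)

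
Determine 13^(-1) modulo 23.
13^(-1) ≡ 16 (mod 23). Verification: 13 × 16 = 208 ≡ 1 (mod 23)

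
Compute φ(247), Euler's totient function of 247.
216

Prime factorization: 247 = 13 × 19
Using the formula φ(n) = n × Π(1 - 1/p) for each prime factor p:
φ(247) = 247 × (1 - 1/13) × (1 - 1/19)
φ(247) = 216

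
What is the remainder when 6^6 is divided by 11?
6 = 4 + 2 (binary 110). Repeated squaring mod 11: 6^1 ≡ 6; 6^2 ≡ 6² = 36 ≡ 3; 6^4 ≡ 3² = 9 ≡ 9. Multiply: 6^6 = 6^4 × 6^2 ≡ 9 × 3 (mod 11): 9 × 3 = 27 ≡ 5. So 6^6 ≡ 5 (mod 11).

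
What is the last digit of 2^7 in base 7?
7 = 4 + 2 + 1 (binary 111). Repeated squaring mod 7: 2^1 ≡ 2; 2^2 ≡ 2² = 4 ≡ 4; 2^4 ≡ 4² = 16 ≡ 2. Multiply: 2^7 = 2^4 × 2^2 × 2^1 ≡ 2 × 4 × 2 (mod 7): 2 × 4 = 8 ≡ 1; 1 × 2 = 2 ≡ 2. So 2^7 ≡ 2 (mod 7).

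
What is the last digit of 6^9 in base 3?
6 ≡ 0 (mod 3). 9 = 8 + 1 (binary 1001). Repeated squaring mod 3: 0^1 ≡ 0; 0^2 ≡ 0² = 0 ≡ 0; 0^4 ≡ 0² = 0 ≡ 0; 0^8 ≡ 0² = 0 ≡ 0. Multiply: 6^9 ≡ 0^8 × 0^1 ≡ 0 × 0 (mod 3): 0 × 0 = 0 ≡ 0. So 6^9 ≡ 0 (mod 3).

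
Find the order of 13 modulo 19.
Powers of 13 mod 19: 13^1≡13, 13^2≡17, 13^3≡12, 13^4≡4, 13^5≡14, 13^6≡11, 13^7≡10, 13^8≡16, 13^9≡18, 13^10≡6, 13^11≡2, 13^12≡7, 13^13≡15, 13^14≡5, 13^15≡8, 13^16≡9, 13^17≡3, 13^18≡1. Order = 18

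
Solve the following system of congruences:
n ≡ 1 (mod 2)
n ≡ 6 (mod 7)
13

Using the Chinese Remainder Theorem:
M = product of moduli = 14
For equation 1: M_1 = 7, 7 ≡ 1 (mod 2), inverse of 7 mod 2 is 1 (check: 1 × 1 = 1 ≡ 1 (mod 2))
For equation 2: M_2 = 2, 2 ≡ 2 (mod 7), inverse of 2 mod 7 is 4 (check: 2 × 4 = 8 ≡ 1 (mod 7))
Combine: n ≡ Σ r_i×M_i×(M_i⁻¹ mod m_i) = 1×7×1 + 6×2×4 = 7 + 48 = 55
55 mod 14 = 13
n ≡ 13 (mod 14)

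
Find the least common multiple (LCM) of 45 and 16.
720

First find GCD(45, 16) using the Euclidean algorithm:
45 = 2 × 16 + 13
16 = 1 × 13 + 3
13 = 4 × 3 + 1
3 = 3 × 1 + 0
GCD(45, 16) = 1

LCM formula: LCM(a, b) = (a × b) / GCD(a, b)
LCM(45, 16) = (45 × 16) / 1
LCM(45, 16) = 720 / 1
LCM(45, 16) = 720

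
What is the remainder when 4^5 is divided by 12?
5 = 4 + 1 (binary 101). Repeated squaring mod 12: 4^1 ≡ 4; 4^2 ≡ 4² = 16 ≡ 4; 4^4 ≡ 4² = 16 ≡ 4. Multiply: 4^5 = 4^4 × 4^1 ≡ 4 × 4 (mod 12): 4 × 4 = 16 ≡ 4. So 4^5 ≡ 4 (mod 12).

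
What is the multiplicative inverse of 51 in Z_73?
51^(-1) ≡ 63 (mod 73). Verification: 51 × 63 = 3213 ≡ 1 (mod 73)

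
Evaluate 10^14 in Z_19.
Using repeated squaring. 14 = 8 + 4 + 2 (binary 1110). Repeated squaring mod 19: 10^1 ≡ 10; 10^2 ≡ 10² = 100 ≡ 5; 10^4 ≡ 5² = 25 ≡ 6; 10^8 ≡ 6² = 36 ≡ 17. Multiply: 10^14 = 10^8 × 10^4 × 10^2 ≡ 17 × 6 × 5 (mod 19): 17 × 6 = 102 ≡ 7; 7 × 5 = 35 ≡ 16. So 10^14 ≡ 16 (mod 19).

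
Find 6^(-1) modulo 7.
6

Using Extended Euclidean Algorithm:
gcd(6, 7) = 1
Bezout coefficients: 6 × -1 + 7 × 1 = 1
So 6 × -1 ≡ 1 (mod 7)
The inverse is -1 mod 7 = 6
Verification: 6 × 6 = 36 = 5 × 7 + 1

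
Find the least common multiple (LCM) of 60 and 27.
540

First find GCD(60, 27) using the Euclidean algorithm:
60 = 2 × 27 + 6
27 = 4 × 6 + 3
6 = 2 × 3 + 0
GCD(60, 27) = 3

LCM formula: LCM(a, b) = (a × b) / GCD(a, b)
LCM(60, 27) = (60 × 27) / 3
LCM(60, 27) = 1620 / 3
LCM(60, 27) = 540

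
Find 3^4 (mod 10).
4 = 4 (binary 100). Repeated squaring mod 10: 3^1 ≡ 3; 3^2 ≡ 3² = 9 ≡ 9; 3^4 ≡ 9² = 81 ≡ 1. So 3^4 ≡ 1 (mod 10).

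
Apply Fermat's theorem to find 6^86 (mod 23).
By Fermat: 6^{22} ≡ 1 (mod 23). 86 = 3×22 + 20. So 6^{86} ≡ 6^{20} ≡ 16 (mod 23)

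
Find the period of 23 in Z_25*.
Powers of 23 mod 25: 23^1≡23, 23^2≡4, 23^3≡17, 23^4≡16, 23^5≡18, 23^6≡14, 23^7≡22, 23^8≡6, 23^9≡13, 23^10≡24, 23^11≡2, 23^12≡21, 23^13≡8, 23^14≡9, 23^15≡7, 23^16≡11, 23^17≡3, 23^18≡19, 23^19≡12, 23^20≡1. Order = 20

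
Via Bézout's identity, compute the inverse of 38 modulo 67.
Extended GCD: 38(30) + 67(-17) = 1. So 38^(-1) ≡ 30 ≡ 30 (mod 67). Verify: 38 × 30 = 1140 ≡ 1 (mod 67)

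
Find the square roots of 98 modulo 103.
The square roots of 98 mod 103 are 60 and 43. Verify: 60² = 3600 ≡ 98 (mod 103)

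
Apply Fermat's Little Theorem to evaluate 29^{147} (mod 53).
4

By Fermat's Little Theorem, a^(p-1) ≡ 1 (mod p) for prime p and gcd(a, p) = 1
Here p = 53, so 29^52 ≡ 1 (mod 53)
We can reduce the exponent: 147 mod 52 = 43
So 29^147 ≡ 29^43 (mod 53)
Computing: 29^43 mod 53 = 4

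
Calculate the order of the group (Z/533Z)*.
480

Prime factorization: 533 = 13 × 41
Using the formula φ(n) = n × Π(1 - 1/p) for each prime factor p:
φ(533) = 533 × (1 - 1/13) × (1 - 1/41)
φ(533) = 480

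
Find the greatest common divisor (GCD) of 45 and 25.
5

Using the Euclidean algorithm:
45 = 1 × 25 + 20
25 = 1 × 20 + 5
20 = 4 × 5 + 0

GCD(45, 25) = 5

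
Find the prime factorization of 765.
3^2 × 5 × 17

Divide by primes starting from smallest:
765 ÷ 3 = 255
255 ÷ 3 = 85
85 ÷ 5 = 17
17 ÷ 17 = 1

765 = 3^2 × 5 × 17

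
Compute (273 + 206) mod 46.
19

(273 + 206) = 479
479 mod 46 = 19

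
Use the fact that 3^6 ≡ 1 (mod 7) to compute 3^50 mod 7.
By Fermat: 3^{6} ≡ 1 (mod 7). 50 = 8×6 + 2. So 3^{50} ≡ 3^{2} ≡ 2 (mod 7)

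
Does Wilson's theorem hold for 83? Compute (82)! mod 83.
(82)! mod 83 = 82. Since this equals -1 (mod 83), Wilson confirms 83 is prime.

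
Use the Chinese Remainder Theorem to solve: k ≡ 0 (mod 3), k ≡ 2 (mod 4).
M = 3 × 4 = 12. M₁ = 4, y₁ ≡ 1 (mod 3). M₂ = 3, y₂ ≡ 3 (mod 4). k = 0×4×1 + 2×3×3 ≡ 6 (mod 12)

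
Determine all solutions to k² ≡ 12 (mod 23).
The square roots of 12 mod 23 are 9 and 14. Verify: 9² = 81 ≡ 12 (mod 23)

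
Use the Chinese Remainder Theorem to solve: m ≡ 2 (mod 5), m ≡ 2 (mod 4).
M = 5 × 4 = 20. M₁ = 4, y₁ ≡ 4 (mod 5). M₂ = 5, y₂ ≡ 1 (mod 4). m = 2×4×4 + 2×5×1 ≡ 2 (mod 20)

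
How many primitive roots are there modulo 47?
Number of primitive roots mod 47 = φ(46) = 22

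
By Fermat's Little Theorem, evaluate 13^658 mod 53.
By Fermat: 13^{52} ≡ 1 (mod 53). 658 ≡ 34 (mod 52). So 13^{658} ≡ 13^{34} ≡ 36 (mod 53)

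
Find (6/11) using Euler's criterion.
(6/11) = 6^{5} mod 11 = -1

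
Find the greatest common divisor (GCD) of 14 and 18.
2

Using the Euclidean algorithm:
14 = 0 × 18 + 14
18 = 1 × 14 + 4
14 = 3 × 4 + 2
4 = 2 × 2 + 0

GCD(14, 18) = 2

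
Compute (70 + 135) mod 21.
16

(70 + 135) = 205
205 mod 21 = 16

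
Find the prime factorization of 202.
2 × 101

Divide by primes starting from smallest:
202 ÷ 2 = 101
101 ÷ 101 = 1

202 = 2 × 101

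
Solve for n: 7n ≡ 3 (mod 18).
3

Since gcd(7, 18) = 1 divides 3, a solution exists.
Multiply both sides by the inverse of 7 mod 18:
  7^(-1) mod 18 = 13
  x ≡ 13 × 3 ≡ 39 ≡ 3 (mod 18)
Verification: 7 × 3 = 21 = 1 × 18 + 3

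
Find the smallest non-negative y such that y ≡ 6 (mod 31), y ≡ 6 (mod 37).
6

Using the Chinese Remainder Theorem:
M = product of moduli = 1147
For equation 1: M_1 = 37, 37 ≡ 6 (mod 31), inverse of 37 mod 31 is 26 (check: 6 × 26 = 156 ≡ 1 (mod 31))
For equation 2: M_2 = 31, 31 ≡ 31 (mod 37), inverse of 31 mod 37 is 6 (check: 31 × 6 = 186 ≡ 1 (mod 37))
Combine: y ≡ Σ r_i×M_i×(M_i⁻¹ mod m_i) = 6×37×26 + 6×31×6 = 5772 + 1116 = 6888
6888 mod 1147 = 6
y ≡ 6 (mod 1147)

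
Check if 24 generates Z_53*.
p - 1 = 52 has prime divisors 2, 13. Check 24^(52/q) mod 53 for each: 24^(52/2) = 24^26 ≡ 1, 24^(52/13) = 24^4 ≡ 49 (mod 53). Since 24^26 ≡ 1 (mod 53), the order of 24 divides 26 (in fact the order is 13) ≠ 52, so it is not a primitive root.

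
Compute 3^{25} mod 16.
3

Using successive squaring:
Binary expansion of 25: 11001
Powers of 3 mod 16 (each is the square of the previous):
  3^1 ≡ 3 (mod 16)
  3^2 ≡ 3² = 9 ≡ 9 (mod 16)
  3^4 ≡ 9² = 81 ≡ 1 (mod 16)
  3^8 ≡ 1² = 1 ≡ 1 (mod 16)
  3^16 ≡ 1² = 1 ≡ 1 (mod 16)
25 = 16 + 8 + 1, so 3^25 = 3^16 × 3^8 × 3^1 ≡ 1 × 1 × 3 (mod 16)
Multiplying step by step:
  1 × 1 = 1 ≡ 1 (mod 16)
  1 × 3 = 3 ≡ 3 (mod 16)
Result: 3^25 ≡ 3 (mod 16)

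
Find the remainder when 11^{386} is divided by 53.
By Fermat: 11^{52} ≡ 1 (mod 53). 386 = 7×52 + 22. So 11^{386} ≡ 11^{22} ≡ 49 (mod 53)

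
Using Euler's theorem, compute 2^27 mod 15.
By Euler: 2^{8} ≡ 1 (mod 15) since gcd(2, 15) = 1. 27 = 3×8 + 3. So 2^{27} ≡ 2^{3} ≡ 8 (mod 15)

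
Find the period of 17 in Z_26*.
Powers of 17 mod 26: 17^1≡17, 17^2≡3, 17^3≡25, 17^4≡9, 17^5≡23, 17^6≡1. Order = 6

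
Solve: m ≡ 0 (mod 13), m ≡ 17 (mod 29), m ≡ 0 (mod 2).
M = 13 × 29 × 2 = 754. M₁ = 58, y₁ ≡ 11 (mod 13). M₂ = 26, y₂ ≡ 19 (mod 29). M₃ = 377, y₃ ≡ 1 (mod 2). m = 0×58×11 + 17×26×19 + 0×377×1 ≡ 104 (mod 754)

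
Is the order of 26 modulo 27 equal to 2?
Yes, ord_27(26) = 2.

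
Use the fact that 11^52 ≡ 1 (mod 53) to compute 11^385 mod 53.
By Fermat: 11^{52} ≡ 1 (mod 53). 385 ≡ 21 (mod 52). So 11^{385} ≡ 11^{21} ≡ 43 (mod 53)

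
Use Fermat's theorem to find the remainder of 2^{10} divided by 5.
4

By Fermat's Little Theorem, a^(p-1) ≡ 1 (mod p) for prime p and gcd(a, p) = 1
Here p = 5, so 2^4 ≡ 1 (mod 5)
We can reduce the exponent: 10 mod 4 = 2
So 2^10 ≡ 2^2 (mod 5)
Computing: 2^2 mod 5 = 4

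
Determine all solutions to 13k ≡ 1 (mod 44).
17

Since gcd(13, 44) = 1 divides 1, a solution exists.
Multiply both sides by the inverse of 13 mod 44:
  13^(-1) mod 44 = 17
  x ≡ 17 × 1 ≡ 17 ≡ 17 (mod 44)
Verification: 13 × 17 = 221 = 5 × 44 + 1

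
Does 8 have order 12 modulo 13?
p - 1 = 12 has prime divisors 2, 3. Check 8^(12/q) mod 13 for each: 8^(12/2) = 8^6 ≡ 12, 8^(12/3) = 8^4 ≡ 1 (mod 13). Since 8^4 ≡ 1 (mod 13), the order of 8 divides 4 (in fact the order is 4) ≠ 12, so it is not a primitive root.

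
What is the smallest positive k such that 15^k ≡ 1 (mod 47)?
Powers of 15 mod 47: 15^1≡15, 15^2≡37, 15^3≡38, 15^4≡6, 15^5≡43, 15^6≡34, 15^7≡40, 15^8≡36, 15^9≡23, 15^10≡16, 15^11≡5, 15^12≡28, 15^13≡44, 15^14≡2, 15^15≡30, 15^16≡27, 15^17≡29, 15^18≡12, 15^19≡39, 15^20≡21, 15^21≡33, 15^22≡25, 15^23≡46, 15^24≡32, 15^25≡10, 15^26≡9, 15^27≡41, 15^28≡4, 15^29≡13, 15^30≡7, 15^31≡11, 15^32≡24, 15^33≡31, 15^34≡42, 15^35≡19, 15^36≡3, 15^37≡45, 15^38≡17, 15^39≡20, 15^40≡18, 15^41≡35, 15^42≡8, 15^43≡26, 15^44≡14, 15^45≡22, 15^46≡1. Order = 46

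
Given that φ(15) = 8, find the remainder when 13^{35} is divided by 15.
By Euler: 13^{8} ≡ 1 (mod 15) since gcd(13, 15) = 1. 35 = 4×8 + 3. So 13^{35} ≡ 13^{3} ≡ 7 (mod 15)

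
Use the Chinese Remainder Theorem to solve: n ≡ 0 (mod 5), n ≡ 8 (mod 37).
45

Using the Chinese Remainder Theorem:
M = product of moduli = 185
For equation 1: M_1 = 37, 37 ≡ 2 (mod 5), inverse of 37 mod 5 is 3 (check: 2 × 3 = 6 ≡ 1 (mod 5))
For equation 2: M_2 = 5, 5 ≡ 5 (mod 37), inverse of 5 mod 37 is 15 (check: 5 × 15 = 75 ≡ 1 (mod 37))
Combine: n ≡ Σ r_i×M_i×(M_i⁻¹ mod m_i) = 0×37×3 + 8×5×15 = 0 + 600 = 600
600 mod 185 = 45
n ≡ 45 (mod 185)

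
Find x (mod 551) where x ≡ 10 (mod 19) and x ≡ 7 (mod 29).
M = 19 × 29 = 551. M₁ = 29, y₁ ≡ 2 (mod 19). M₂ = 19, y₂ ≡ 26 (mod 29). x = 10×29×2 + 7×19×26 ≡ 181 (mod 551)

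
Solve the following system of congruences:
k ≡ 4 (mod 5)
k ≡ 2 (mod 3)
14

Using the Chinese Remainder Theorem:
M = product of moduli = 15
For equation 1: M_1 = 3, 3 ≡ 3 (mod 5), inverse of 3 mod 5 is 2 (check: 3 × 2 = 6 ≡ 1 (mod 5))
For equation 2: M_2 = 5, 5 ≡ 2 (mod 3), inverse of 5 mod 3 is 2 (check: 2 × 2 = 4 ≡ 1 (mod 3))
Combine: k ≡ Σ r_i×M_i×(M_i⁻¹ mod m_i) = 4×3×2 + 2×5×2 = 24 + 20 = 44
44 mod 15 = 14
k ≡ 14 (mod 15)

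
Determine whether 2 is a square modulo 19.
By Euler's criterion: 2^{9} ≡ 18 (mod 19). Since this equals -1 (≡ 18), 2 is not a QR.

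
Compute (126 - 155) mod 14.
13

(126 - 155) = -29
-29 mod 14 = 13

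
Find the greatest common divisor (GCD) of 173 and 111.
1

Using the Euclidean algorithm:
173 = 1 × 111 + 62
111 = 1 × 62 + 49
62 = 1 × 49 + 13
49 = 3 × 13 + 10
13 = 1 × 10 + 3
10 = 3 × 3 + 1
3 = 3 × 1 + 0

GCD(173, 111) = 1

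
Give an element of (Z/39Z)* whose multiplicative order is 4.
5 has order 4 mod 39 since 5^{4} ≡ 1 (mod 39) and no smaller power works.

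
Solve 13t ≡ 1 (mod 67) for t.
13^(-1) ≡ 31 (mod 67). Verification: 13 × 31 = 403 ≡ 1 (mod 67)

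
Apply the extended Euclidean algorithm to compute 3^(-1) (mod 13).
Extended GCD: 3(-4) + 13(1) = 1. So 3^(-1) ≡ 9 ≡ 9 (mod 13). Verify: 3 × 9 = 27 ≡ 1 (mod 13)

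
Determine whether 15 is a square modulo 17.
By Euler's criterion: 15^{8} ≡ 1 (mod 17). Since this equals 1, 15 is a QR.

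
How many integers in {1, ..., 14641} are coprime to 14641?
13310

Prime factorization: 14641 = 11^4
Using the formula φ(n) = n × Π(1 - 1/p) for each prime factor p:
φ(14641) = 14641 × (1 - 1/11)
φ(14641) = 13310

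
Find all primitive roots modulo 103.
Primitive roots mod 103: {5, 6, 11, 12, 20, 21, 35, 40, 43, 44, 45, 48, 51, 53, 54, 62, 65, 67, 70, 71, 74, 75, 77, 78, 84, 85, 86, 87, 88, 96, 99, 101}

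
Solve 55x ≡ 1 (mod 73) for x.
4

Using Extended Euclidean Algorithm:
gcd(55, 73) = 1
Bezout coefficients: 55 × 4 + 73 × -3 = 1
So 55 × 4 ≡ 1 (mod 73)
The inverse is 4 mod 73 = 4
Verification: 55 × 4 = 220 = 3 × 73 + 1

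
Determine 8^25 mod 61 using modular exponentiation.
Using repeated squaring. 25 = 16 + 8 + 1 (binary 11001). Repeated squaring mod 61: 8^1 ≡ 8; 8^2 ≡ 8² = 64 ≡ 3; 8^4 ≡ 3² = 9 ≡ 9; 8^8 ≡ 9² = 81 ≡ 20; 8^16 ≡ 20² = 400 ≡ 34. Multiply: 8^25 = 8^16 × 8^8 × 8^1 ≡ 34 × 20 × 8 (mod 61): 34 × 20 = 680 ≡ 9; 9 × 8 = 72 ≡ 11. So 8^25 ≡ 11 (mod 61).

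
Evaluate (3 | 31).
(3/31) = 3^{15} mod 31 = -1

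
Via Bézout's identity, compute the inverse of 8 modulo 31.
Extended GCD: 8(4) + 31(-1) = 1. So 8^(-1) ≡ 4 ≡ 4 (mod 31). Verify: 8 × 4 = 32 ≡ 1 (mod 31)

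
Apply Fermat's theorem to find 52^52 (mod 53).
By Fermat's Little Theorem, 52^{52} ≡ 1 (mod 53) since 53 is prime and gcd(52, 53) = 1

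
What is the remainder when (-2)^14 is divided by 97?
Using repeated squaring. (-2) ≡ 95 (mod 97). 14 = 8 + 4 + 2 (binary 1110). Repeated squaring mod 97: 95^1 ≡ 95; 95^2 ≡ 95² = 9025 ≡ 4; 95^4 ≡ 4² = 16 ≡ 16; 95^8 ≡ 16² = 256 ≡ 62. Multiply: (-2)^14 ≡ 95^8 × 95^4 × 95^2 ≡ 62 × 16 × 4 (mod 97): 62 × 16 = 992 ≡ 22; 22 × 4 = 88 ≡ 88. So (-2)^14 ≡ 88 (mod 97).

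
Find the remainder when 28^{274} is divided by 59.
By Fermat: 28^{58} ≡ 1 (mod 59). 274 = 4×58 + 42. So 28^{274} ≡ 28^{42} ≡ 29 (mod 59)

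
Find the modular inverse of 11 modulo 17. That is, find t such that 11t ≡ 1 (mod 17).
14

Using Extended Euclidean Algorithm:
gcd(11, 17) = 1
Bezout coefficients: 11 × -3 + 17 × 2 = 1
So 11 × -3 ≡ 1 (mod 17)
The inverse is -3 mod 17 = 14
Verification: 11 × 14 = 154 = 9 × 17 + 1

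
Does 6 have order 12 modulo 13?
p - 1 = 12 has prime divisors 2, 3. Check 6^(12/q) mod 13 for each: 6^(12/2) = 6^6 ≡ 12, 6^(12/3) = 6^4 ≡ 9 (mod 13). None of these is 1, so 6 has order 12 = φ(13), so it is a primitive root mod 13.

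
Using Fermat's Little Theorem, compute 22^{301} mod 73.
51

By Fermat's Little Theorem, a^(p-1) ≡ 1 (mod p) for prime p and gcd(a, p) = 1
Here p = 73, so 22^72 ≡ 1 (mod 73)
We can reduce the exponent: 301 mod 72 = 13
So 22^301 ≡ 22^13 (mod 73)
Computing: 22^13 mod 73 = 51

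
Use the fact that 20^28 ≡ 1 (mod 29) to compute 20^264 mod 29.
By Fermat: 20^{28} ≡ 1 (mod 29). 264 ≡ 12 (mod 28). So 20^{264} ≡ 20^{12} ≡ 24 (mod 29)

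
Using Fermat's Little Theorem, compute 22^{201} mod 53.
8

By Fermat's Little Theorem, a^(p-1) ≡ 1 (mod p) for prime p and gcd(a, p) = 1
Here p = 53, so 22^52 ≡ 1 (mod 53)
We can reduce the exponent: 201 mod 52 = 45
So 22^201 ≡ 22^45 (mod 53)
Computing: 22^45 mod 53 = 8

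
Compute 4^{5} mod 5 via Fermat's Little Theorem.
4

By Fermat's Little Theorem, a^(p-1) ≡ 1 (mod p) for prime p and gcd(a, p) = 1
Here p = 5, so 4^4 ≡ 1 (mod 5)
We can reduce the exponent: 5 mod 4 = 1
So 4^5 ≡ 4^1 (mod 5)
Computing: 4^1 mod 5 = 4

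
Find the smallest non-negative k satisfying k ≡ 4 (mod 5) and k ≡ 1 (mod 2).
M = 5 × 2 = 10. M₁ = 2, y₁ ≡ 3 (mod 5). M₂ = 5, y₂ ≡ 1 (mod 2). k = 4×2×3 + 1×5×1 ≡ 9 (mod 10)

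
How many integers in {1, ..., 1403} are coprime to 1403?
1320

Prime factorization: 1403 = 23 × 61
Using the formula φ(n) = n × Π(1 - 1/p) for each prime factor p:
φ(1403) = 1403 × (1 - 1/23) × (1 - 1/61)
φ(1403) = 1320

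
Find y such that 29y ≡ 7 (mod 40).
3

Since gcd(29, 40) = 1 divides 7, a solution exists.
Multiply both sides by the inverse of 29 mod 40:
  29^(-1) mod 40 = 29
  x ≡ 29 × 7 ≡ 203 ≡ 3 (mod 40)
Verification: 29 × 3 = 87 = 2 × 40 + 7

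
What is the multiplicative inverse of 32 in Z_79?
32^(-1) ≡ 42 (mod 79). Verification: 32 × 42 = 1344 ≡ 1 (mod 79)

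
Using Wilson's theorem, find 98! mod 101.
(100)! = (98)! × (99) × (100) ≡ -1 (mod 101). So (98)! ≡ -1 × [(100)(99)]^(-1) ≡ 50 (mod 101)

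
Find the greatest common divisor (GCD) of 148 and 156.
4

Using the Euclidean algorithm:
148 = 0 × 156 + 148
156 = 1 × 148 + 8
148 = 18 × 8 + 4
8 = 2 × 4 + 0

GCD(148, 156) = 4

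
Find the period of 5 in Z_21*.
Powers of 5 mod 21: 5^1≡5, 5^2≡4, 5^3≡20, 5^4≡16, 5^5≡17, 5^6≡1. Order = 6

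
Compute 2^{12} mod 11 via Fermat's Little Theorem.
4

By Fermat's Little Theorem, a^(p-1) ≡ 1 (mod p) for prime p and gcd(a, p) = 1
Here p = 11, so 2^10 ≡ 1 (mod 11)
We can reduce the exponent: 12 mod 10 = 2
So 2^12 ≡ 2^2 (mod 11)
Computing: 2^2 mod 11 = 4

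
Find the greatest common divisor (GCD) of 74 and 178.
2

Using the Euclidean algorithm:
74 = 0 × 178 + 74
178 = 2 × 74 + 30
74 = 2 × 30 + 14
30 = 2 × 14 + 2
14 = 7 × 2 + 0

GCD(74, 178) = 2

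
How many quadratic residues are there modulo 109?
For prime 109, there are (p-1)/2 = (109-1)/2 = 54 quadratic residues (excluding 0).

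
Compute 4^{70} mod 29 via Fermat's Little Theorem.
1

By Fermat's Little Theorem, a^(p-1) ≡ 1 (mod p) for prime p and gcd(a, p) = 1
Here p = 29, so 4^28 ≡ 1 (mod 29)
We can reduce the exponent: 70 mod 28 = 14
So 4^70 ≡ 4^14 (mod 29)
Computing: 4^14 mod 29 = 1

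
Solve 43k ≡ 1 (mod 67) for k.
53

Using Extended Euclidean Algorithm:
gcd(43, 67) = 1
Bezout coefficients: 43 × -14 + 67 × 9 = 1
So 43 × -14 ≡ 1 (mod 67)
The inverse is -14 mod 67 = 53
Verification: 43 × 53 = 2279 = 34 × 67 + 1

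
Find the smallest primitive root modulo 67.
2

A primitive root g modulo p has order p-1 = 66
Prime divisors of 66: [2, 3, 11]
g is a primitive root iff g^(66/q) ≢ 1 (mod 67) for each prime divisor q
Testing small values:
  g = 2: 2^33 ≡ 66, 2^22 ≡ 37, 2^6 ≡ 64 (mod 67) → none is 1, primitive root!
The smallest primitive root is 2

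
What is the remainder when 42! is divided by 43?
By Wilson's theorem, (42)! ≡ -1 ≡ 42 (mod 43)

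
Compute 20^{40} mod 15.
10

Using successive squaring:
Binary expansion of 40: 101000
Powers of 20 mod 15 (each is the square of the previous):
  20^1 ≡ 5 (mod 15)
  20^2 ≡ 5² = 25 ≡ 10 (mod 15)
  20^4 ≡ 10² = 100 ≡ 10 (mod 15)
  20^8 ≡ 10² = 100 ≡ 10 (mod 15)
  20^16 ≡ 10² = 100 ≡ 10 (mod 15)
  20^32 ≡ 10² = 100 ≡ 10 (mod 15)
40 = 32 + 8, so 20^40 = 20^32 × 20^8 ≡ 10 × 10 (mod 15)
Multiplying step by step:
  10 × 10 = 100 ≡ 10 (mod 15)
Result: 20^40 ≡ 10 (mod 15)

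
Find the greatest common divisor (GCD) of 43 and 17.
1

Using the Euclidean algorithm:
43 = 2 × 17 + 9
17 = 1 × 9 + 8
9 = 1 × 8 + 1
8 = 8 × 1 + 0

GCD(43, 17) = 1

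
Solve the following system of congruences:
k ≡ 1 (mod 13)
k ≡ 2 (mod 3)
14

Using the Chinese Remainder Theorem:
M = product of moduli = 39
For equation 1: M_1 = 3, 3 ≡ 3 (mod 13), inverse of 3 mod 13 is 9 (check: 3 × 9 = 27 ≡ 1 (mod 13))
For equation 2: M_2 = 13, 13 ≡ 1 (mod 3), inverse of 13 mod 3 is 1 (check: 1 × 1 = 1 ≡ 1 (mod 3))
Combine: k ≡ Σ r_i×M_i×(M_i⁻¹ mod m_i) = 1×3×9 + 2×13×1 = 27 + 26 = 53
53 mod 39 = 14
k ≡ 14 (mod 39)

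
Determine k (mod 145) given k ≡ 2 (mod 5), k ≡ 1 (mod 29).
117

Using the Chinese Remainder Theorem:
M = product of moduli = 145
For equation 1: M_1 = 29, 29 ≡ 4 (mod 5), inverse of 29 mod 5 is 4 (check: 4 × 4 = 16 ≡ 1 (mod 5))
For equation 2: M_2 = 5, 5 ≡ 5 (mod 29), inverse of 5 mod 29 is 6 (check: 5 × 6 = 30 ≡ 1 (mod 29))
Combine: k ≡ Σ r_i×M_i×(M_i⁻¹ mod m_i) = 2×29×4 + 1×5×6 = 232 + 30 = 262
262 mod 145 = 117
k ≡ 117 (mod 145)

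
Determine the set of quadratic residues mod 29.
QRs mod 29: {1, 4, 5, 6, 7, 9, 13, 16, 20, 22, 23, 24, 25, 28}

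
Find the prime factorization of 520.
2^3 × 5 × 13

Divide by primes starting from smallest:
520 ÷ 2 = 260
260 ÷ 2 = 130
130 ÷ 2 = 65
65 ÷ 5 = 13
13 ÷ 13 = 1

520 = 2^3 × 5 × 13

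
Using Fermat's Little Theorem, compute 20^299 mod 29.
By Fermat: 20^{28} ≡ 1 (mod 29). 299 ≡ 19 (mod 28). So 20^{299} ≡ 20^{19} ≡ 24 (mod 29)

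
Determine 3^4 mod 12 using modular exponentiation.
4 = 4 (binary 100). Repeated squaring mod 12: 3^1 ≡ 3; 3^2 ≡ 3² = 9 ≡ 9; 3^4 ≡ 9² = 81 ≡ 9. So 3^4 ≡ 9 (mod 12).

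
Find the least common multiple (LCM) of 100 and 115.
2300

First find GCD(100, 115) using the Euclidean algorithm:
100 = 0 × 115 + 100
115 = 1 × 100 + 15
100 = 6 × 15 + 10
15 = 1 × 10 + 5
10 = 2 × 5 + 0
GCD(100, 115) = 5

LCM formula: LCM(a, b) = (a × b) / GCD(a, b)
LCM(100, 115) = (100 × 115) / 5
LCM(100, 115) = 11500 / 5
LCM(100, 115) = 2300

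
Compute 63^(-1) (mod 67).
50

Using Extended Euclidean Algorithm:
gcd(63, 67) = 1
Bezout coefficients: 63 × -17 + 67 × 16 = 1
So 63 × -17 ≡ 1 (mod 67)
The inverse is -17 mod 67 = 50
Verification: 63 × 50 = 3150 = 47 × 67 + 1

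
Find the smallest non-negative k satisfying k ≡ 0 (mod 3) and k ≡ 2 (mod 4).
M = 3 × 4 = 12. M₁ = 4, y₁ ≡ 1 (mod 3). M₂ = 3, y₂ ≡ 3 (mod 4). k = 0×4×1 + 2×3×3 ≡ 6 (mod 12)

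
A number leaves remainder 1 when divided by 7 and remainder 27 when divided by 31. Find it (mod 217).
M = 7 × 31 = 217. M₁ = 31, y₁ ≡ 5 (mod 7). M₂ = 7, y₂ ≡ 9 (mod 31). z = 1×31×5 + 27×7×9 ≡ 120 (mod 217)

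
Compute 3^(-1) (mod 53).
3^(-1) ≡ 18 (mod 53). Verification: 3 × 18 = 54 ≡ 1 (mod 53)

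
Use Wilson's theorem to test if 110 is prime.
(109)! mod 110 = 0. Since 0 ≢ -1 (mod 110), 110 is not prime.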